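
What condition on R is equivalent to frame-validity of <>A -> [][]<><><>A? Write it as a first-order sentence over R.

forall x forall y forall z ((xRy & x R^2 z) -> exists w (y = w & z R^3 w))

This is a Sahlqvist (Geach-type) schema ◇^1□^0A → □^2◇^3A.
Minimal-valuation argument: fix x; take any y with xR^1y and any z with xR^2z. Set V(A) to the set of worlds R-reachable from y in exactly 0 steps. Then □^0A holds at y, so the antecedent holds at x; validity forces ◇^3A at z, giving a w with zR^3w and yR^0w.
First-order correspondent: forall x forall y forall z ((xRy & x R^2 z) -> exists w (y = w & z R^3 w)).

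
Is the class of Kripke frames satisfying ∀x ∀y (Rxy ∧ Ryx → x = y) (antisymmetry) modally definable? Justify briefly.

Not definable by any modal formula

Any modally definable frame class is closed under surjective bounded morphisms.
The 6-cycle (worlds s,t,u,v,w,x with s→t→u→v→w→x→s) is antisymmetric. Sending even-indexed worlds to s and odd-indexed worlds to t is a surjective bounded morphism onto the two-world frame with s↔t, which is not antisymmetric.
Hence antisymmetry is not modally definable.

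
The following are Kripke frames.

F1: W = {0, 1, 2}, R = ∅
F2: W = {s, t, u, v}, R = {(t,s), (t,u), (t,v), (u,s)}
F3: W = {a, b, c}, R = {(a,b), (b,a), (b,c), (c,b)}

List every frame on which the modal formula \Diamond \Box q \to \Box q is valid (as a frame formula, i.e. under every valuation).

Frame correspondent (Sahlqvist): \forall x \forall y \forall z (Rxy \wedge Rxz \to Ryz) — i.e. the Euclidean property.
F1: ✓.
F2: fails — Rtu and Rtu but not Ruu.
F3: fails — Rab and Rab but not Rbb.

F1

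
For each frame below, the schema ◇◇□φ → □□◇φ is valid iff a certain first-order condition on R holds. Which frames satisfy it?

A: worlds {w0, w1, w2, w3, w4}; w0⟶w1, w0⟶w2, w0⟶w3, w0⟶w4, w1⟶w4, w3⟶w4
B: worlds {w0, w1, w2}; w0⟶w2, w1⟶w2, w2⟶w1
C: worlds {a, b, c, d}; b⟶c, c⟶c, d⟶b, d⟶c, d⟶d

B, C

This is the axiom for a generalized confluence (Geach) condition; its first-order frame correspondent is ∀x ∀y ∀z ((xR²y ∧ xR²z) → ∃w (yRw ∧ zRw)).
A: fails — w0R²w4, w0R²w4 but no w with w4Rw and w4Rw.
B: satisfies the condition.
C: satisfies the condition.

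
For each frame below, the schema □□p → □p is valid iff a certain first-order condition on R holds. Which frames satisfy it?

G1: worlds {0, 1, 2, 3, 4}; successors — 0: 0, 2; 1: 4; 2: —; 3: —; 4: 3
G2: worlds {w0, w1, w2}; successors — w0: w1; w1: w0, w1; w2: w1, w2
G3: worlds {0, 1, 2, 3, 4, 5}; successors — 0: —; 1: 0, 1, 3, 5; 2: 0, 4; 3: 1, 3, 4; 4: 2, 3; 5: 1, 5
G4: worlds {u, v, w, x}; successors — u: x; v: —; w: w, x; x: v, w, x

The schema corresponds to density: ∀x ∀y (Rxy → ∃z (Rxz ∧ Rzy)).
G1: fails — R14 but no z with R1z and Rz4.
G2: holds.
G3: fails — R20 but no z with R2z and Rz0.
G4: holds.

G2, G4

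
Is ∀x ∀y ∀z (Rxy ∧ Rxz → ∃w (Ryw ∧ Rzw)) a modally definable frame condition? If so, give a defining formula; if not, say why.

Definable; ◇□q → □◇q defines it

The condition is convergence. A defining modal formula is ◇□q → □◇q.
Suppose ◇□q→□◇q is valid. Take Rxy, Rxz and set V(q)={w : Ryw}. Then □q at y so ◇□q at x, so □◇q at x, so ◇q at z, giving w with Rzw and Ryw.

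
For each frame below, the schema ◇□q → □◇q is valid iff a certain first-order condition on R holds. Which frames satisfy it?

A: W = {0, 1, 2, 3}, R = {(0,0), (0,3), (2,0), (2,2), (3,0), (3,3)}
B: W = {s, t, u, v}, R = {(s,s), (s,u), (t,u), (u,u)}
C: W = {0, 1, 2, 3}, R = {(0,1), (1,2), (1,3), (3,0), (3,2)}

This is the axiom for convergence; its first-order frame correspondent is ∀x ∀y ∀z (Rxy ∧ Rxz → ∃w (Ryw ∧ Rzw)).
A: condition met.
B: condition met.
C: fails — R12 and R12 but 2 and 2 have no common successor.

A, B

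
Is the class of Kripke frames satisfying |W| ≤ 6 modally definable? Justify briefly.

Any modally definable frame class is closed under disjoint unions.
Any modal formula valid on each of 7 disjoint one-world frames is valid on their disjoint union (validity is preserved under disjoint unions). Each one-world frame has |W|=1≤6, but the union has |W|=7.
So the class is not modally definable.

No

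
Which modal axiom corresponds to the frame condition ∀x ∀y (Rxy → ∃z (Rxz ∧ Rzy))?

□□p → □p

A defining formula is □□p → □p (the C4 axiom).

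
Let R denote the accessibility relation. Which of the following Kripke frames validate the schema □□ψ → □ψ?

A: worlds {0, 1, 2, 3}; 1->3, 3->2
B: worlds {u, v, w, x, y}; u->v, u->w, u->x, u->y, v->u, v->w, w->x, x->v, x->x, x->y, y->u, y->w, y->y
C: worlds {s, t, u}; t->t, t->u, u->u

The schema corresponds to density: ∀x ∀y (Rxy → ∃z (Rxz ∧ Rzy)).
A: fails — R32 but no z with R3z and Rz2.
B: fails — Rvu but no z with Rvz and Rzu.
C: condition met.

C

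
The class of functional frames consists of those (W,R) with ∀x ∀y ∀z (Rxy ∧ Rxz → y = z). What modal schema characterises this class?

The condition is partial functionality. The CD schema ◇s → □s defines it.
Suppose ◇s→□s is valid. Take Rxy, Rxz and set V(s)={y}. Then ◇s at x, so □s at x, so s at z, i.e. z=y.

◇s → □s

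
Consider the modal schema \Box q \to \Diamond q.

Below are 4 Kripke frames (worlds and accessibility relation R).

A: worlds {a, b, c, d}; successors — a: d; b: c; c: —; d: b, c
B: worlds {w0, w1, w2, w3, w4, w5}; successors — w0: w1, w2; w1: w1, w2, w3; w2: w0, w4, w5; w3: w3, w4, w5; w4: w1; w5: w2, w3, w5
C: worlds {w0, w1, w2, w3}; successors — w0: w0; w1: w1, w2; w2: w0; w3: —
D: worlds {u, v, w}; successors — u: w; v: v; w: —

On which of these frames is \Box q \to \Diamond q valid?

Frame correspondent (Sahlqvist): \forall x \exists y Rxy — i.e. seriality.
A: fails — world c has no successor.
B: ✓.
C: fails — world w3 has no successor.
D: fails — world w has no successor.
Valid on: B.

B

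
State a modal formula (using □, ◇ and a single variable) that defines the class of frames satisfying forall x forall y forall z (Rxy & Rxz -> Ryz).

◇p → □◇p

The condition is the Euclidean property. The 5 schema ◇p → □◇p defines it.
Suppose ◇p→□◇p is valid. Take Rxy, Rxz and set V(p)={y}. Then ◇p at x, so □◇p at x, so ◇p at z, so some w with Rzw has p; w=y, i.e. Rzy. By symmetry of the argument, Ryz.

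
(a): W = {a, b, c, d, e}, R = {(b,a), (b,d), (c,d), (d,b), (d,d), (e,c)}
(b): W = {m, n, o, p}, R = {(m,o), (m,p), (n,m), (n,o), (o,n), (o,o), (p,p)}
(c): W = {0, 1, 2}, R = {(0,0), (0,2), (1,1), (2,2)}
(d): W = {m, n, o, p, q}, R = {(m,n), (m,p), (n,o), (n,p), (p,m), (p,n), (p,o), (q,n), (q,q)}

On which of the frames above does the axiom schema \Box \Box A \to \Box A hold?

This is the axiom for density; its first-order frame correspondent is \forall x \forall y (Rxy \to \exists z (Rxz \wedge Rzy)).
(a): fails — Rec but no z with Rez and Rzc.
(b): fails — Rnm but no z with Rnz and Rzm.
(c): condition met.
(d): fails — Rpm but no z with Rpz and Rzm.
Valid on: (c).

(c)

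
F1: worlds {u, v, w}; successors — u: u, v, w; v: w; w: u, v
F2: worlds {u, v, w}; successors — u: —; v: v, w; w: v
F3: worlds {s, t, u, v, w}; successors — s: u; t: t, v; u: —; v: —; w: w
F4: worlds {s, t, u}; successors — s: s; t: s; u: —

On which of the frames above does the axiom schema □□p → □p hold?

F2, F4

This is the axiom for density; its first-order frame correspondent is ∀x ∀y (Rxy → ∃z (Rxz ∧ Rzy)).
F1: fails — Rvw but no z with Rvz and Rzw.
F2: ✓.
F3: fails — Rsu but no z with Rsz and Rzu.
F4: ✓.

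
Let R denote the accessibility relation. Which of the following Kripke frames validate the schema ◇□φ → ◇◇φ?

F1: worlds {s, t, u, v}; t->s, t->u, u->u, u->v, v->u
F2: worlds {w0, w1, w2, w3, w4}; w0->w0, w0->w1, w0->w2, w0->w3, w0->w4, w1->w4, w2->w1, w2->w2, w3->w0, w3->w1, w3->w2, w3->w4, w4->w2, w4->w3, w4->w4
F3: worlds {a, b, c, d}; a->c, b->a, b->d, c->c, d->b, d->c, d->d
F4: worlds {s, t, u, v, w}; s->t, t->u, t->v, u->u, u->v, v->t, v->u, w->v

Frame correspondent (Sahlqvist): ∀x ∀y (xRy → ∃w (yRw ∧ xR²w)) — i.e. a generalized confluence (Geach) condition.
F1: fails — tRs but no w with sRw and tR²w.
F2: condition met.
F3: condition met.
F4: condition met.

F2, F3, F4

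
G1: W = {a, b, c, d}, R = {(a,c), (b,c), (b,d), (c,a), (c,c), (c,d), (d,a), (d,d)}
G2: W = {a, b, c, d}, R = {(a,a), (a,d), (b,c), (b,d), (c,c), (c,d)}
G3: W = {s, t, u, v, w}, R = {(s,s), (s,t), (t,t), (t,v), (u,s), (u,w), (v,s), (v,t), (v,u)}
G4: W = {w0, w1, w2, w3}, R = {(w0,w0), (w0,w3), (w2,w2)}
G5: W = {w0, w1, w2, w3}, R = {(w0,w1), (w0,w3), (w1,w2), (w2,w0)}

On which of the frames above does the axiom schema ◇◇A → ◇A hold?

This is the axiom for transitivity; its first-order frame correspondent is ∀x ∀y ∀z (Rxy ∧ Ryz → Rxz).
G1: fails — Rbc and Rca but not Rba.
G2: ✓.
G3: fails — Rtv and Rvu but not Rtu.
G4: ✓.
G5: fails — Rw1w2 and Rw2w0 but not Rw1w0.
Valid on: G2, G4.

G2, G4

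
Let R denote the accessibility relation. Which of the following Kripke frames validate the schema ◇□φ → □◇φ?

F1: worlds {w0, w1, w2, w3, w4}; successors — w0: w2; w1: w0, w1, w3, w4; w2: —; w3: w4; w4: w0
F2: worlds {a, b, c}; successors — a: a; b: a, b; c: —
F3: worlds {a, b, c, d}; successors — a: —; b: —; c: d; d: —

F2

Frame correspondent (Sahlqvist): ∀x ∀y ∀z (Rxy ∧ Rxz → ∃w (Ryw ∧ Rzw)) — i.e. convergence.
F1: fails — Rw0w2 and Rw0w2 but w2 and w2 have no common successor.
F2: satisfies the condition.
F3: fails — Rcd and Rcd but d and d have no common successor.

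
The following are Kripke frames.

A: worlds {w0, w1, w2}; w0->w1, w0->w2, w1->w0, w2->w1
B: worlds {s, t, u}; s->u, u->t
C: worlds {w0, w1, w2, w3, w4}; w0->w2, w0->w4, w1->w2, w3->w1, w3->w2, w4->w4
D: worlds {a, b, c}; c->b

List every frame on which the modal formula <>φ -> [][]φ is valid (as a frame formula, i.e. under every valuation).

D

Frame correspondent (Sahlqvist): forall x forall y forall z ((xRy & x R^2 z) -> exists w (y = w & z = w)) — i.e. a generalized confluence (Geach) condition.
A: fails — w0Rw1, w0R²w0 but w1 ≠ w0.
B: fails — sRu, sR²t but u ≠ t.
C: fails — w0Rw2, w0R²w4 but w2 ≠ w4.
D: condition met.
Valid on: D.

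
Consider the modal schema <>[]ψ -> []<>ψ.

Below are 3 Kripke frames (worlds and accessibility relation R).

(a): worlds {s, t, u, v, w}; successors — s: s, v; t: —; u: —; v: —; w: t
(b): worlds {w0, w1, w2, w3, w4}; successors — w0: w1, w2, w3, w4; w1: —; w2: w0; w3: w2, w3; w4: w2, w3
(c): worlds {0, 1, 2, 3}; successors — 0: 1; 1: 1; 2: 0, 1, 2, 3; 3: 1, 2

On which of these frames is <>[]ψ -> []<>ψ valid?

(c)

The schema corresponds to convergence: forall x forall y forall z (Rxy & Rxz -> exists w (Ryw & Rzw)).
(a): fails — Rss and Rsv but s and v have no common successor.
(b): fails — Rw0w4 and Rw0w1 but w4 and w1 have no common successor.
(c): holds.
Valid on: (c).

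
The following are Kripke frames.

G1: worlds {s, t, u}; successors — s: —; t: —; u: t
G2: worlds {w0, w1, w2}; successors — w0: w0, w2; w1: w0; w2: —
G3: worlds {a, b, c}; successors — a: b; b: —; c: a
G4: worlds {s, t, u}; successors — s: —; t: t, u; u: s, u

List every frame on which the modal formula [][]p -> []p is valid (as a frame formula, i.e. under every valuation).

Frame correspondent (Sahlqvist): forall x forall y (Rxy -> exists z (Rxz & Rzy)) — i.e. density.
G1: fails — Rut but no z with Ruz and Rzt.
G2: ✓.
G3: fails — Rca but no z with Rcz and Rza.
G4: ✓.
Valid on: G2, G4.

G2, G4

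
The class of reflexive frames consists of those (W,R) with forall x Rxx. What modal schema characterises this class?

□q → q

This is reflexivity; the standard corresponding axiom is T: □q → q.
Suppose □q→q is valid. At any x set V(q)={w : Rxw}. Then □q holds at x, so q holds at x, i.e. Rxx.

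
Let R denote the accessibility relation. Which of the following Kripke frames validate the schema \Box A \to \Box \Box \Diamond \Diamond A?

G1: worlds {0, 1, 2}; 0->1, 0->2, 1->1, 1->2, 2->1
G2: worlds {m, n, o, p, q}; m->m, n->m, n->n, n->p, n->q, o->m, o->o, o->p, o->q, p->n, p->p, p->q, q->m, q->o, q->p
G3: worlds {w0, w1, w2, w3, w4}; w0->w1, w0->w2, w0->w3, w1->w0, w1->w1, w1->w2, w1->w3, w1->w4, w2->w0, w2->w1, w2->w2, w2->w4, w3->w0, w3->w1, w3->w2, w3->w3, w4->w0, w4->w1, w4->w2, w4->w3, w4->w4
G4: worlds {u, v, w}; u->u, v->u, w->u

G1, G3, G4

The schema corresponds to a generalized confluence (Geach) condition: \forall x \forall z (x R^2 z \to \exists w (xRw \wedge z R^2 w)).
G1: condition met.
G2: fails — pR²m but no w with pRw and mR²w.
G3: condition met.
G4: condition met.
Valid on: G1, G3, G4.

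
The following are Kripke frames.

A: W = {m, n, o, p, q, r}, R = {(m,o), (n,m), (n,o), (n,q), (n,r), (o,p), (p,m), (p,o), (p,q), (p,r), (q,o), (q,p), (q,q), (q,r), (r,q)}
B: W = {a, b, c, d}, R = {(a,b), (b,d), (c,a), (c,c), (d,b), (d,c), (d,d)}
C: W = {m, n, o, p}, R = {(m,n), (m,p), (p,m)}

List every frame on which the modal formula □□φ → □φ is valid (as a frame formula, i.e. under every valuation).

none

Frame correspondent (Sahlqvist): ∀x ∀y (Rxy → ∃z (Rxz ∧ Rzy)) — i.e. density.
A: fails — Rop but no z with Roz and Rzp.
B: fails — Rab but no z with Raz and Rzb.
C: fails — Rpm but no z with Rpz and Rzm.
Valid on no frame.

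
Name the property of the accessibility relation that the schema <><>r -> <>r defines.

Replacing r by ¬r and contraposing gives the equivalent schema □r → □□r.
Suppose □r→□□r is valid. Take Rxy, Ryz and set V(r)={w : Rxw}. Then □r at x, so □□r at x, so □r at y, so r at z, i.e. Rxz.
Conversely, on a frame with transitivity the schema holds at every world under every valuation.
So the correspondent is transitivity.

Transitivity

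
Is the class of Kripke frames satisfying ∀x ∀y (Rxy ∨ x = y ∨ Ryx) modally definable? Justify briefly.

Not modally definable

Any modally definable frame class is closed under disjoint unions.
Take 2 disjoint single-world reflexive frames: each is trivially connected, but their disjoint union has 2 worlds with no edge between distinct components, so it is not connected.
Hence connectedness of R is not modally definable.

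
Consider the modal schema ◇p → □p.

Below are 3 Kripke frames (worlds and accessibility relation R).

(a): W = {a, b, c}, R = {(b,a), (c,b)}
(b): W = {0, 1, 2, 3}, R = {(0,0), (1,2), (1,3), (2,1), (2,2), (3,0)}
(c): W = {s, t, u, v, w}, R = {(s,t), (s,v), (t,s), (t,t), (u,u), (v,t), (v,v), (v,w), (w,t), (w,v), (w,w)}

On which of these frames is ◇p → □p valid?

(a)

Frame correspondent (Sahlqvist): ∀x ∀y ∀z (Rxy ∧ Rxz → y = z) — i.e. partial functionality.
(a): satisfies the condition.
(b): fails — 1 sees both 2 and 3.
(c): fails — s sees both t and v.
Valid on: (a).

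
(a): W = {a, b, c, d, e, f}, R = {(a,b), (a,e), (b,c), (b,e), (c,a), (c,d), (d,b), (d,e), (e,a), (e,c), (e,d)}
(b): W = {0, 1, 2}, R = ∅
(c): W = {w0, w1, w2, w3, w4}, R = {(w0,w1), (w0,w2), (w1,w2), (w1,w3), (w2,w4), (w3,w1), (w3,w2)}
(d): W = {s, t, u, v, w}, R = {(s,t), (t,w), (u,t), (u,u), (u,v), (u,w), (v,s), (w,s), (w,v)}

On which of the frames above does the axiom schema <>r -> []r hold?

(b)

This is the axiom for partial functionality; its first-order frame correspondent is forall x forall y forall z (Rxy & Rxz -> y = z).
(a): fails — a sees both b and e.
(b): ✓.
(c): fails — w0 sees both w1 and w2.
(d): fails — u sees both t and u.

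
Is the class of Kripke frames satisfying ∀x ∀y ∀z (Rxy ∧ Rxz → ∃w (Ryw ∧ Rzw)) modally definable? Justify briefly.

Definable; ◇□r → □◇r defines it

The condition is convergence. A defining modal formula is ◇□r → □◇r.
Suppose ◇□r→□◇r is valid. Take Rxy, Rxz and set V(r)={w : Ryw}. Then □r at y so ◇□r at x, so □◇r at x, so ◇r at z, giving w with Rzw and Ryw.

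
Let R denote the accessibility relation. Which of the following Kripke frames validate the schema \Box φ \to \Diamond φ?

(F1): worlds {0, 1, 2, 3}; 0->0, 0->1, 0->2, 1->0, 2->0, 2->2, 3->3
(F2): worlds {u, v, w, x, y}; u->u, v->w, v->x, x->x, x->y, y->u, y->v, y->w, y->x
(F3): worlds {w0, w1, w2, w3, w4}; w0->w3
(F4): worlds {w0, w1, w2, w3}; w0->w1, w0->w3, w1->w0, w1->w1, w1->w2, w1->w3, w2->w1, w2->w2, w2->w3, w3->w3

This is the axiom for seriality; its first-order frame correspondent is \forall x \exists y Rxy.
(F1): condition met.
(F2): fails — world w has no successor.
(F3): fails — world w1 has no successor.
(F4): condition met.

(F1), (F4)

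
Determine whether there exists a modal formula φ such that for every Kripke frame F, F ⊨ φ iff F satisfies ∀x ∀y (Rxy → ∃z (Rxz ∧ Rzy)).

The condition is density. A defining modal formula is □□r → □r.
Suppose □□r→□r is valid. Take Rxy and set V(r)={w : xR²w}. Then □□r at x, so □r at x, so r at y, i.e. ∃z(Rxz∧Rzy).

Definable; □□r → □r defines it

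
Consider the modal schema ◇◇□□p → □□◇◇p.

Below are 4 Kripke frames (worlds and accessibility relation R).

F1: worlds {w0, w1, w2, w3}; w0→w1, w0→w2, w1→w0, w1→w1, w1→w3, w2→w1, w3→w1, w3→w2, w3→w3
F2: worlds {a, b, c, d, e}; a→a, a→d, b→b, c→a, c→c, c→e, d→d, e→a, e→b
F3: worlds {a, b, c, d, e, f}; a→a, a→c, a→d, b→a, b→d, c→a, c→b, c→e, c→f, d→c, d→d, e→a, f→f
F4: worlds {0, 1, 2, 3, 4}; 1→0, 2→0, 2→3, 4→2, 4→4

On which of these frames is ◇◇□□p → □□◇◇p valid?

The schema corresponds to a generalized confluence (Geach) condition: ∀x ∀y ∀z ((xR²y ∧ xR²z) → ∃w (yR²w ∧ zR²w)).
F1: satisfies the condition.
F2: fails — cR²a, cR²b but no w with aR²w and bR²w.
F3: fails — aR²b, aR²f but no w with bR²w and fR²w.
F4: fails — 4R²0, 4R²0 but no w with 0R²w and 0R²w.

F1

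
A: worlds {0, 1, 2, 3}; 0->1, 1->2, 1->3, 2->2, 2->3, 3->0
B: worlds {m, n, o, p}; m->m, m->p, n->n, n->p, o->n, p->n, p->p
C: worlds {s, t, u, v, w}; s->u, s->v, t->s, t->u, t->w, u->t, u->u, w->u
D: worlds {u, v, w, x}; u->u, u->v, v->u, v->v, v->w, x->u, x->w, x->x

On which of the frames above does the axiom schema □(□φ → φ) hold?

The schema corresponds to shift-reflexivity: ∀x ∀y (Rxy → Ryy).
A: fails — R01 but not R11.
B: condition met.
C: fails — Rut but not Rtt.
D: fails — Rxw but not Rww.

B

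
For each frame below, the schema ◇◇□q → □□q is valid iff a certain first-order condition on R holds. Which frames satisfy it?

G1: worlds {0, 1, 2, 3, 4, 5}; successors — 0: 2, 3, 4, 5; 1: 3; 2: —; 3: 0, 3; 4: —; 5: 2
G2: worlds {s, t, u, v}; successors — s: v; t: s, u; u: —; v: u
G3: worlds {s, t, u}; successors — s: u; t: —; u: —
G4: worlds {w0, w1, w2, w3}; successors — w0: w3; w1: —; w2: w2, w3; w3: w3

Frame correspondent (Sahlqvist): ∀x ∀y ∀z ((xR²y ∧ xR²z) → ∃w (yRw ∧ z = w)) — i.e. a generalized confluence (Geach) condition.
G1: fails — 0R²0, 0R²0 but no w with 0Rw and 0=w.
G2: fails — sR²u, sR²u but no w with uRw and u=w.
G3: holds.
G4: fails — w2R²w3, w2R²w2 but no w with w3Rw and w2=w.
Valid on: G3.

G3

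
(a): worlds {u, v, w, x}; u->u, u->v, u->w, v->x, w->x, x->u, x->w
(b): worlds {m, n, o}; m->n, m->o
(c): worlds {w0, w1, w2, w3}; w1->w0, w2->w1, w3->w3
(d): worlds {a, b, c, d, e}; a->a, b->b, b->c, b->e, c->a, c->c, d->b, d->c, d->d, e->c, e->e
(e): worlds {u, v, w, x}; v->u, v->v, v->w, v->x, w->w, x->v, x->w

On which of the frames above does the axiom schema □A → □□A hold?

(b)

This is the axiom for transitivity; its first-order frame correspondent is ∀x ∀y ∀z (Rxy ∧ Ryz → Rxz).
(a): fails — Ruv and Rvx but not Rux.
(b): ✓.
(c): fails — Rw2w1 and Rw1w0 but not Rw2w0.
(d): fails — Rbc and Rca but not Rba.
(e): fails — Rxv and Rvu but not Rxu.
Valid on: (b).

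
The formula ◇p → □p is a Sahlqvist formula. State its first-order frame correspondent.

Suppose ◇p→□p is valid. Take Rxy, Rxz and set V(p)={y}. Then ◇p at x, so □p at x, so p at z, i.e. z=y.
Conversely, on a frame with partial functionality the schema holds at every world under every valuation.
Frame condition: ∀x ∀y ∀z (Rxy ∧ Rxz → y = z).

Partial functionality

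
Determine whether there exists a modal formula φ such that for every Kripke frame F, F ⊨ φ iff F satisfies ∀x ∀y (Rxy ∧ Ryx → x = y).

Not modally definable

Modal frame validity is preserved under surjective bounded morphisms.
The 4-cycle (worlds s,t,u,v with s→t→u→v→s) is antisymmetric. Sending even-indexed worlds to s and odd-indexed worlds to t is a surjective bounded morphism onto the two-world frame with s↔t, which is not antisymmetric.
So the class is not modally definable.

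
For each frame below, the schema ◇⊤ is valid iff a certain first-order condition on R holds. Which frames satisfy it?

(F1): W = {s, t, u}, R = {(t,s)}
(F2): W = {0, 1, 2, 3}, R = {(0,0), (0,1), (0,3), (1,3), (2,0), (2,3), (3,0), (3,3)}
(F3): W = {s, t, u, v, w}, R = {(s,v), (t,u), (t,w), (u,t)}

The schema corresponds to seriality: ∀x ∃y Rxy.
(F1): fails — world s has no successor.
(F2): satisfies the condition.
(F3): fails — world v has no successor.
Valid on: (F2).

(F2)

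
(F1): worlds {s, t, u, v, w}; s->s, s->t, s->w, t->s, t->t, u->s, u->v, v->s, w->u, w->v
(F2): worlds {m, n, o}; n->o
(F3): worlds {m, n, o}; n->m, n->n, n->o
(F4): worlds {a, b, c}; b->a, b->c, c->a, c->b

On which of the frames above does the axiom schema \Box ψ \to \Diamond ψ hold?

The schema corresponds to seriality: \forall x \exists y Rxy.
(F1): satisfies the condition.
(F2): fails — world m has no successor.
(F3): fails — world m has no successor.
(F4): fails — world a has no successor.
Valid on: (F1).

(F1)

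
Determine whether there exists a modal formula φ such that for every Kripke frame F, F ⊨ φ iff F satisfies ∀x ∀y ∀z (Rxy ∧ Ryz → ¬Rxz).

No

If a class were modally definable it would be closed under surjective bounded morphisms (Goldblatt–Thomason).
The 5-cycle (worlds 0,1,2,3,4 with 0→1→2→3→4→0) is intransitive. Mapping every world to a single reflexive point • is a surjective bounded morphism; the reflexive point is not intransitive (R••∧R•• but R••).
So the class is not modally definable.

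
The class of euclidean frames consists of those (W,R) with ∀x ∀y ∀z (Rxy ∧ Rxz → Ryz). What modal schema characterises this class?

◇p → □◇p

The condition is the Euclidean property. The 5 schema ◇p → □◇p defines it.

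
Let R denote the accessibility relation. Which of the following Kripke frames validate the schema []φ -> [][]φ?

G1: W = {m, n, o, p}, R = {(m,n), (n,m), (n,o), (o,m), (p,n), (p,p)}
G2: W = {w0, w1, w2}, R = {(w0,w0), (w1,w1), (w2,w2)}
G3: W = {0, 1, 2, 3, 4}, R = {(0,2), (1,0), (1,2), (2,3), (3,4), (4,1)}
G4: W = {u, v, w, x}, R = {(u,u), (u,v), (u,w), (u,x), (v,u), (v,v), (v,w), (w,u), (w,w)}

This is the axiom for transitivity; its first-order frame correspondent is forall x forall y forall z (Rxy & Ryz -> Rxz).
G1: fails — Rom and Rmn but not Ron.
G2: condition met.
G3: fails — R34 and R41 but not R31.
G4: fails — Rwu and Ruv but not Rwv.
Valid on: G2.

G2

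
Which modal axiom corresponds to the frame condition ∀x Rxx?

□r → r

The condition is reflexivity. The T schema □r → r defines it.
Suppose □r→r is valid. At any x set V(r)={w : Rxw}. Then □r holds at x, so r holds at x, i.e. Rxx.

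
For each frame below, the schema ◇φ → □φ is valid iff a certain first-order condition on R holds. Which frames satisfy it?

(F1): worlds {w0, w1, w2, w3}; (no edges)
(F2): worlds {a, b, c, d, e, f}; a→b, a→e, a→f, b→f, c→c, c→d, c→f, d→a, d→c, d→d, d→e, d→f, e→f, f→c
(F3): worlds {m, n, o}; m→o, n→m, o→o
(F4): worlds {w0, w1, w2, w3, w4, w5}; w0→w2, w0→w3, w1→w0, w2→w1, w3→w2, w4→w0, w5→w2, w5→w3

(F1), (F3)

The schema corresponds to partial functionality: ∀x ∀y ∀z (Rxy ∧ Rxz → y = z).
(F1): ✓.
(F2): fails — a sees both b and e.
(F3): ✓.
(F4): fails — w0 sees both w2 and w3.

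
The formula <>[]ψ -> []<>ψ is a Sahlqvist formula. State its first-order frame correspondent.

Convergence

Suppose ◇□ψ→□◇ψ is valid. Take Rxy, Rxz and set V(ψ)={w : Ryw}. Then □ψ at y so ◇□ψ at x, so □◇ψ at x, so ◇ψ at z, giving w with Rzw and Ryw.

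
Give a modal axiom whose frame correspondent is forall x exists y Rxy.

A defining formula is □ψ → ◇ψ (the D axiom).

□ψ → ◇ψ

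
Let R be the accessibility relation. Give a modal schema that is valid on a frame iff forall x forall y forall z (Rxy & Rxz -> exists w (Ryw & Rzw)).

◇□r → □◇r

This is convergence; the standard corresponding axiom is .2: ◇□r → □◇r.
Suppose ◇□r→□◇r is valid. Take Rxy, Rxz and set V(r)={w : Ryw}. Then □r at y so ◇□r at x, so □◇r at x, so ◇r at z, giving w with Rzw and Ryw.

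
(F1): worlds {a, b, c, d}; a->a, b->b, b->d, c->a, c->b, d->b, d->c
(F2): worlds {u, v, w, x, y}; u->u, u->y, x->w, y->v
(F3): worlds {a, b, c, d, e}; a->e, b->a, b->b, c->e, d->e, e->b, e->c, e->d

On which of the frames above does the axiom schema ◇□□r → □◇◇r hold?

(F3)

The schema corresponds to a generalized confluence (Geach) condition: ∀x ∀y ∀z ((xRy ∧ xRz) → ∃w (yR²w ∧ zR²w)).
(F1): fails — cRa, cRb but no w with aR²w and bR²w.
(F2): fails — uRu, uRy but no t with uR²t and yR²t.
(F3): holds.
Valid on: (F3).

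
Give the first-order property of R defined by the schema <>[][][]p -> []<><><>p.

forall x forall y forall z ((xRy & xRz) -> exists w (y R^3 w & z R^3 w))

This is a Sahlqvist (Geach-type) schema ◇^1□^3p → □^1◇^3p.
Minimal-valuation argument: fix x; take any y with xR^1y and any z with xR^1z. Set V(p) to the set of worlds R-reachable from y in exactly 3 steps. Then □^3p holds at y, so the antecedent holds at x; validity forces ◇^3p at z, giving a w with zR^3w and yR^3w.
First-order correspondent: forall x forall y forall z ((xRy & xRz) -> exists w (y R^3 w & z R^3 w)).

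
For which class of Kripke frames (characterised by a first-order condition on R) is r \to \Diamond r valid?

Reflexivity

Replacing r by ¬r and contraposing gives the equivalent schema □r → r.
Suppose □r→r is valid. At any x set V(r)={w : Rxw}. Then □r holds at x, so r holds at x, i.e. Rxx.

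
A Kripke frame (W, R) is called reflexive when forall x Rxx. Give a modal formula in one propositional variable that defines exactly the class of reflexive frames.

□ψ → ψ

The condition is reflexivity. The T schema □ψ → ψ defines it.
Suppose □ψ→ψ is valid. At any x set V(ψ)={w : Rxw}. Then □ψ holds at x, so ψ holds at x, i.e. Rxx.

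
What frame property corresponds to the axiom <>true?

seriality: forall x exists y Rxy

◇⊤ holds at w iff w has a successor, so frame-validity of ◇⊤ is exactly seriality. Equivalently via □A → ◇A:
Suppose □A→◇A is valid. At any x set V(A)=W. Then □A at x, so ◇A at x, so x has a successor.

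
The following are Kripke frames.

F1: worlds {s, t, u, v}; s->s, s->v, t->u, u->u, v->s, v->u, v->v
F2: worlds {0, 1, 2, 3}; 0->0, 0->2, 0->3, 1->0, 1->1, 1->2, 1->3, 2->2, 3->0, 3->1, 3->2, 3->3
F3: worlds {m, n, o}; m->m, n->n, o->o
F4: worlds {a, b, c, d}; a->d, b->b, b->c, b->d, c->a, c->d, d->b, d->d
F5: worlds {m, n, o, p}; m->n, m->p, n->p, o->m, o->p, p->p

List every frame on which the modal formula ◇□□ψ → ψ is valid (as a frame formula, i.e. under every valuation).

Frame correspondent (Sahlqvist): ∀x ∀y (xRy → ∃w (yR²w ∧ x = w)) — i.e. a generalized confluence (Geach) condition.
F1: fails — tRu but no w with uR²w and t=w.
F2: fails — 0R2 but no w with 2R²w and 0=w.
F3: ✓.
F4: fails — aRd but no w with dR²w and a=w.
F5: fails — mRn but no w with nR²w and m=w.
Valid on: F3.

F3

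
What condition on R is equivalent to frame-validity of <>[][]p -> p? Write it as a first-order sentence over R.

This is a Sahlqvist (Geach-type) schema ◇^1□^2p → □^0◇^0p.
First-order correspondent: forall x forall y (xRy -> exists w (y R^2 w & x = w)).

forall x forall y (xRy -> exists w (y R^2 w & x = w))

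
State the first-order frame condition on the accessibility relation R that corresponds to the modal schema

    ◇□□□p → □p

This is a Sahlqvist (Geach-type) schema ◇^1□^3p → □^1◇^0p.
Minimal-valuation argument: fix x; take any y with xR^1y and any z with xR^1z. Set V(p) to the set of worlds R-reachable from y in exactly 3 steps. Then □^3p holds at y, so the antecedent holds at x; validity forces ◇^0p at z, giving a w with zR^0w and yR^3w.
First-order correspondent: ∀x ∀y ∀z ((xRy ∧ xRz) → ∃w (yR³w ∧ z = w)).

∀x ∀y ∀z ((xRy ∧ xRz) → ∃w (yR³w ∧ z = w))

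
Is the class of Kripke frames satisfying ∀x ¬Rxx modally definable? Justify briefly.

No — not modally definable

If a class were modally definable it would be closed under surjective bounded morphisms (Goldblatt–Thomason).
The 3-cycle (worlds a,b,c with a→b→c→a) is irreflexive, and the map sending every world to a single reflexive point • is a surjective bounded morphism (forth: every edge maps to (•,•); back: every world has a successor). So any modal formula valid on the 3-cycle is also valid on the reflexive point, which is not irreflexive.
So no modal formula (or set of formulas) defines exactly the irreflexive frames.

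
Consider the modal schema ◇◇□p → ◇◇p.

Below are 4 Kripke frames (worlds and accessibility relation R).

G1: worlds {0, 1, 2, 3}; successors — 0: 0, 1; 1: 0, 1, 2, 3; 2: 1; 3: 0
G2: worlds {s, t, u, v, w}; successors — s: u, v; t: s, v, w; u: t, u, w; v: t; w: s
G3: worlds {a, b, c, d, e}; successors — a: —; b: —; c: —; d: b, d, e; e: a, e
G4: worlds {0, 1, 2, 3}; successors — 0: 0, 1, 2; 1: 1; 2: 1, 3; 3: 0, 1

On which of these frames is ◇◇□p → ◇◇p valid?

G1, G4

The schema corresponds to a generalized confluence (Geach) condition: ∀x ∀y (xR²y → ∃w (yRw ∧ xR²w)).
G1: ✓.
G2: fails — sR²w but no w* with wRw* and sR²w*.
G3: fails — dR²a but no w with aRw and dR²w.
G4: ✓.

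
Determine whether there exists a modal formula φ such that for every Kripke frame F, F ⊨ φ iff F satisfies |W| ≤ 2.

No

Modal frame validity is preserved under disjoint unions.
Any modal formula valid on each of 3 disjoint one-world frames is valid on their disjoint union (validity is preserved under disjoint unions). Each one-world frame has |W|=1≤2, but the union has |W|=3.
So no modal formula (or set of formulas) defines exactly the |W|≤2 frames.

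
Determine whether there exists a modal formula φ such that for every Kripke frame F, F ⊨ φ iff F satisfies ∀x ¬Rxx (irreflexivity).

Modal frame validity is preserved under surjective bounded morphisms.
The 5-cycle (worlds w0,w1,w2,w3,w4 with w0→w1→w2→w3→w4→w0) is irreflexive, and the map sending every world to a single reflexive point • is a surjective bounded morphism (forth: every edge maps to (•,•); back: every world has a successor). So any modal formula valid on the 5-cycle is also valid on the reflexive point, which is not irreflexive.
So no modal formula (or set of formulas) defines exactly the irreflexive frames.

Not modally definable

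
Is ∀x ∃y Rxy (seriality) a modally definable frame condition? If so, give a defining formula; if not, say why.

Yes, by □r → ◇r

Yes: it is seriality, defined by the D schema □r → ◇r.
Suppose □r→◇r is valid. At any x set V(r)=W. Then □r at x, so ◇r at x, so x has a successor.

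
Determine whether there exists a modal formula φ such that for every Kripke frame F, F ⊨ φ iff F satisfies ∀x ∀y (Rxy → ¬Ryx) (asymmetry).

Any modally definable frame class is closed under surjective bounded morphisms.
The 3-cycle (worlds w0,w1,w2 with w0→w1→w2→w0) is asymmetric. Mapping every world to a single reflexive point • is a surjective bounded morphism, and the reflexive point is not asymmetric (R•• but asymmetry requires ¬R••).
So no modal formula (or set of formulas) defines exactly the asymmetric frames.

Not modally definable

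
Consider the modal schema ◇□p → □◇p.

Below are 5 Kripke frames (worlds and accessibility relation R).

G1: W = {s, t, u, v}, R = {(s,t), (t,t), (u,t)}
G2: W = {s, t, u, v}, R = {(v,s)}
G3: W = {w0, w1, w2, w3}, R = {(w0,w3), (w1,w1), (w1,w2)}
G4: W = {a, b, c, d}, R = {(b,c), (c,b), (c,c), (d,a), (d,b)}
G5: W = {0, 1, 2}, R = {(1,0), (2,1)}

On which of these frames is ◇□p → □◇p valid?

G1

This is the axiom for convergence; its first-order frame correspondent is ∀x ∀y ∀z (Rxy ∧ Rxz → ∃w (Ryw ∧ Rzw)).
G1: ✓.
G2: fails — Rvs and Rvs but s and s have no common successor.
G3: fails — Rw0w3 and Rw0w3 but w3 and w3 have no common successor.
G4: fails — Rdb and Rda but b and a have no common successor.
G5: fails — R10 and R10 but 0 and 0 have no common successor.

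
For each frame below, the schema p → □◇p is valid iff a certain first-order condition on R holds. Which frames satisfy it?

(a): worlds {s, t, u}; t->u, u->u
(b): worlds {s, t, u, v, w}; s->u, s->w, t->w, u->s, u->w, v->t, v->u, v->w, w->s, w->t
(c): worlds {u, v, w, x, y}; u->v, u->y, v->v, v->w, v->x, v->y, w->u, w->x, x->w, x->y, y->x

none

The schema corresponds to symmetry: ∀x ∀y (Rxy → Ryx).
(a): fails — Rtu but not Rut.
(b): fails — Ruw but not Rwu.
(c): fails — Ruv but not Rvu.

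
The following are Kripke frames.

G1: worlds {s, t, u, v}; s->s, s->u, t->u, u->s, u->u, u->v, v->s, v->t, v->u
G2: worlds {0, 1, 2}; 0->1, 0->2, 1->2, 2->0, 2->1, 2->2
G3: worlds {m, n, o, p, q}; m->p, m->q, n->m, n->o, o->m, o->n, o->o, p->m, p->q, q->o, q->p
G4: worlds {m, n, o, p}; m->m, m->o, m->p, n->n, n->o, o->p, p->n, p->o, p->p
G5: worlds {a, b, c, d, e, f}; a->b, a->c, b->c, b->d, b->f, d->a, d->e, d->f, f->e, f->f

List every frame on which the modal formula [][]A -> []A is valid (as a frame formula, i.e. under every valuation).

G2, G4

The schema corresponds to density: forall x forall y (Rxy -> exists z (Rxz & Rzy)).
G1: fails — Rvt but no z with Rvz and Rzt.
G2: ✓.
G3: fails — Rpm but no z with Rpz and Rzm.
G4: ✓.
G5: fails — Rbc but no z with Rbz and Rzc.
Valid on: G2, G4.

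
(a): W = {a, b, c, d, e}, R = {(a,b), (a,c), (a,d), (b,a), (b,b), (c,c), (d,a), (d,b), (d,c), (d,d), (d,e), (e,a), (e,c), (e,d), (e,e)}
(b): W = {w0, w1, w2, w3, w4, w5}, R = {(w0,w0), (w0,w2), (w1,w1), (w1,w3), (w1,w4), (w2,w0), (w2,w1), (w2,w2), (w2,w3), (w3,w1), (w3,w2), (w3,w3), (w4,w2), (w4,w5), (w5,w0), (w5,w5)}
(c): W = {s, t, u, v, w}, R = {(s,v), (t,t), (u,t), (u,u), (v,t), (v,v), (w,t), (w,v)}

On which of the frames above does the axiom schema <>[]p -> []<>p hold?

Frame correspondent (Sahlqvist): forall x forall y forall z (Rxy & Rxz -> exists w (Ryw & Rzw)) — i.e. convergence.
(a): fails — Rab and Rac but b and c have no common successor.
(b): fails — Rw1w1 and Rw1w4 but w1 and w4 have no common successor.
(c): satisfies the condition.
Valid on: (c).

(c)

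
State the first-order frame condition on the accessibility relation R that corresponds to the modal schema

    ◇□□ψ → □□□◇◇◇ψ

∀x ∀y ∀z ((xRy ∧ xR³z) → ∃w (yR²w ∧ zR³w))

This is a Sahlqvist (Geach-type) schema ◇^1□^2ψ → □^3◇^3ψ.
First-order correspondent: ∀x ∀y ∀z ((xRy ∧ xR³z) → ∃w (yR²w ∧ zR³w)).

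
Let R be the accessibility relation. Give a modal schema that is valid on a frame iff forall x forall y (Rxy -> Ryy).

The condition is shift-reflexivity. The T□ schema □(□ψ → ψ) defines it.
Suppose □(□ψ→ψ) is valid. Take Rxy and set V(ψ)={w : Ryw}. Then at y, □ψ holds; since □(□ψ→ψ) at x, □ψ→ψ at y, so ψ at y, i.e. Ryy.

□(□ψ → ψ)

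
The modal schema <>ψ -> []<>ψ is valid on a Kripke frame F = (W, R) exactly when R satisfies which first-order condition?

The Euclidean property

This schema is the 5 axiom.
It corresponds to the Euclidean property: forall x forall y forall z (Rxy & Rxz -> Ryz).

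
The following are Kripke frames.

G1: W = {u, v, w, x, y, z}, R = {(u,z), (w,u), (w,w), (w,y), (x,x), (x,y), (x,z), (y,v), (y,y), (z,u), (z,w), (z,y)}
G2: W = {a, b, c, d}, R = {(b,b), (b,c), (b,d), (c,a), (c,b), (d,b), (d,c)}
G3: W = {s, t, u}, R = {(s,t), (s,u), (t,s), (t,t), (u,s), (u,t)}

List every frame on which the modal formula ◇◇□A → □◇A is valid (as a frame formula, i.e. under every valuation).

G3

This is the axiom for a generalized confluence (Geach) condition; its first-order frame correspondent is ∀x ∀y ∀z ((xR²y ∧ xRz) → ∃w (yRw ∧ zRw)).
G1: fails — uR²u, uRz but no t with uRt and zRt.
G2: fails — bR²a, bRb but no w with aRw and bRw.
G3: ✓.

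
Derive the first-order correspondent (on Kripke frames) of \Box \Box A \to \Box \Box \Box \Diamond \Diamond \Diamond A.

This is a Sahlqvist (Geach-type) schema ◇^0□^2A → □^3◇^3A.
Minimal-valuation argument: fix x; take any y with xR^0y and any z with xR^3z. Set V(A) to the set of worlds R-reachable from y in exactly 2 steps. Then □^2A holds at y, so the antecedent holds at x; validity forces ◇^3A at z, giving a w with zR^3w and yR^2w.
First-order correspondent: \forall x \forall z (x R^3 z \to \exists w (x R^2 w \wedge z R^3 w)).

\forall x \forall z (x R^3 z \to \exists w (x R^2 w \wedge z R^3 w))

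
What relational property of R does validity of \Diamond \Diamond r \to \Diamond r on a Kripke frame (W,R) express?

transitivity

This is frame-equivalent to □r → □□r (substitute ¬r for r and contrapose).
Suppose □r→□□r is valid. Take Rxy, Ryz and set V(r)={w : Rxw}. Then □r at x, so □□r at x, so □r at y, so r at z, i.e. Rxz.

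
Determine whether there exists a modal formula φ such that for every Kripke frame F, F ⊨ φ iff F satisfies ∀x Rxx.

The condition is reflexivity. A defining modal formula is □q → q.
Suppose □q→q is valid. At any x set V(q)={w : Rxw}. Then □q holds at x, so q holds at x, i.e. Rxx.

Yes — defined by □q → q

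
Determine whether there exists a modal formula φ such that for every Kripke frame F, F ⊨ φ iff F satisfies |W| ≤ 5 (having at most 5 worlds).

Any modally definable frame class is closed under disjoint unions.
Any modal formula valid on each of 6 disjoint one-world frames is valid on their disjoint union (validity is preserved under disjoint unions). Each one-world frame has |W|=1≤5, but the union has |W|=6.
Hence having at most 5 worlds is not modally definable.

Not modally definable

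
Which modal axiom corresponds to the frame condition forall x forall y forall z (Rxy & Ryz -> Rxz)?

□q → □□q

The condition is transitivity. The 4 schema □q → □□q defines it.
Suppose □q→□□q is valid. Take Rxy, Ryz and set V(q)={w : Rxw}. Then □q at x, so □□q at x, so □q at y, so q at z, i.e. Rxz.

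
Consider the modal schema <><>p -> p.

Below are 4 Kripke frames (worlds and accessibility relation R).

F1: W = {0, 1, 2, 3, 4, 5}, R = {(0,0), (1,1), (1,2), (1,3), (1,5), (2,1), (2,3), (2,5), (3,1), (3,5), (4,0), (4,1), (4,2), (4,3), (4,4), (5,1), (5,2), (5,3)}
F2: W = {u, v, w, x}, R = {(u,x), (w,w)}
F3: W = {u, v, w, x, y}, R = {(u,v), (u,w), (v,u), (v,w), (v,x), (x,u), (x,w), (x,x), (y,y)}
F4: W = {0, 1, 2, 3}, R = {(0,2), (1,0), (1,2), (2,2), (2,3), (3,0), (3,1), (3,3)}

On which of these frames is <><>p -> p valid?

F2

This is the axiom for a generalized confluence (Geach) condition; its first-order frame correspondent is forall x forall y (x R^2 y -> exists w (y = w & x = w)).
F1: fails — 1R²2 but 2 ≠ 1.
F2: ✓.
F3: fails — uR²w but w ≠ u.
F4: fails — 0R²2 but 2 ≠ 0.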